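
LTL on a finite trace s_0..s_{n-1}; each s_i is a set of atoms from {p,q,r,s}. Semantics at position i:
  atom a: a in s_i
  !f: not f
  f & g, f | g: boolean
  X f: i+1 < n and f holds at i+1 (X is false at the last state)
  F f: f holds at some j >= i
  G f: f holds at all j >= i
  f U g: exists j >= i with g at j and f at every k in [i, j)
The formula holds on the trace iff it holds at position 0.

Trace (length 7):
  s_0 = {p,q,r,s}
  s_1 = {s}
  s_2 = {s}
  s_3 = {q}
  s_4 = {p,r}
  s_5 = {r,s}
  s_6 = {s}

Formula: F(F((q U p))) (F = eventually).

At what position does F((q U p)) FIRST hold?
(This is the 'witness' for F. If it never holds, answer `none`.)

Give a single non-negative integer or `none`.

Answer: 0

Derivation:
s_0={p,q,r,s}: F((q U p))=True (q U p)=True q=True p=True
s_1={s}: F((q U p))=True (q U p)=False q=False p=False
s_2={s}: F((q U p))=True (q U p)=False q=False p=False
s_3={q}: F((q U p))=True (q U p)=True q=True p=False
s_4={p,r}: F((q U p))=True (q U p)=True q=False p=True
s_5={r,s}: F((q U p))=False (q U p)=False q=False p=False
s_6={s}: F((q U p))=False (q U p)=False q=False p=False
F(F((q U p))) holds; first witness at position 0.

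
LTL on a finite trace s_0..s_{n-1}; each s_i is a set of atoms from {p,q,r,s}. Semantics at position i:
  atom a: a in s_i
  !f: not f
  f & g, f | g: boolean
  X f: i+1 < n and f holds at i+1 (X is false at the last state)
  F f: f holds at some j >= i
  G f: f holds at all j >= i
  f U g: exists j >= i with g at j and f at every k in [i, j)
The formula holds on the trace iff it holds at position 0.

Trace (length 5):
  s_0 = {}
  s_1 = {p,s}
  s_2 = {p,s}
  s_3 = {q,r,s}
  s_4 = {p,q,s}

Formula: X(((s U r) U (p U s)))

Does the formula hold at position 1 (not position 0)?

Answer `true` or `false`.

s_0={}: X(((s U r) U (p U s)))=True ((s U r) U (p U s))=False (s U r)=False s=False r=False (p U s)=False p=False
s_1={p,s}: X(((s U r) U (p U s)))=True ((s U r) U (p U s))=True (s U r)=True s=True r=False (p U s)=True p=True
s_2={p,s}: X(((s U r) U (p U s)))=True ((s U r) U (p U s))=True (s U r)=True s=True r=False (p U s)=True p=True
s_3={q,r,s}: X(((s U r) U (p U s)))=True ((s U r) U (p U s))=True (s U r)=True s=True r=True (p U s)=True p=False
s_4={p,q,s}: X(((s U r) U (p U s)))=False ((s U r) U (p U s))=True (s U r)=False s=True r=False (p U s)=True p=True
Evaluating at position 1: result = True

Answer: true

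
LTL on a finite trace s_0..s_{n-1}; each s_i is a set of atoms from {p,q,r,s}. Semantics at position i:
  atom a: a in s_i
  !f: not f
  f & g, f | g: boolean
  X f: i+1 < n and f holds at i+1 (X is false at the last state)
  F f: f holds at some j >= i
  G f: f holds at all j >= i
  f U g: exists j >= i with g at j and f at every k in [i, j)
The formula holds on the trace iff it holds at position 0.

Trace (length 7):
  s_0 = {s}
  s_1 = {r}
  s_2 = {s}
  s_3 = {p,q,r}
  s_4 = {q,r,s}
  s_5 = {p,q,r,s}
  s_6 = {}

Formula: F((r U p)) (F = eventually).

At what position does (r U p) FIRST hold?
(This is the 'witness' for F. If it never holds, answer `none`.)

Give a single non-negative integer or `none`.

Answer: 3

Derivation:
s_0={s}: (r U p)=False r=False p=False
s_1={r}: (r U p)=False r=True p=False
s_2={s}: (r U p)=False r=False p=False
s_3={p,q,r}: (r U p)=True r=True p=True
s_4={q,r,s}: (r U p)=True r=True p=False
s_5={p,q,r,s}: (r U p)=True r=True p=True
s_6={}: (r U p)=False r=False p=False
F((r U p)) holds; first witness at position 3.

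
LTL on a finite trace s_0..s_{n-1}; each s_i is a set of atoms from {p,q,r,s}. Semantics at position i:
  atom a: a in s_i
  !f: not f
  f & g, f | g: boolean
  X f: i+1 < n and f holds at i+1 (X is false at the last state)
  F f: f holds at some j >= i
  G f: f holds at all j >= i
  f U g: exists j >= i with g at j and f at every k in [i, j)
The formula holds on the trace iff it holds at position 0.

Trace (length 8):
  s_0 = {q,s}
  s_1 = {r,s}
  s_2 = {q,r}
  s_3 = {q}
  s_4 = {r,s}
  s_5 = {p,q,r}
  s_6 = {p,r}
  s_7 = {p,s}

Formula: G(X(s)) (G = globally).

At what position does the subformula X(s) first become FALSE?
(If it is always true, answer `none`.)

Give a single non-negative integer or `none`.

s_0={q,s}: X(s)=True s=True
s_1={r,s}: X(s)=False s=True
s_2={q,r}: X(s)=False s=False
s_3={q}: X(s)=True s=False
s_4={r,s}: X(s)=False s=True
s_5={p,q,r}: X(s)=False s=False
s_6={p,r}: X(s)=True s=False
s_7={p,s}: X(s)=False s=True
G(X(s)) holds globally = False
First violation at position 1.

Answer: 1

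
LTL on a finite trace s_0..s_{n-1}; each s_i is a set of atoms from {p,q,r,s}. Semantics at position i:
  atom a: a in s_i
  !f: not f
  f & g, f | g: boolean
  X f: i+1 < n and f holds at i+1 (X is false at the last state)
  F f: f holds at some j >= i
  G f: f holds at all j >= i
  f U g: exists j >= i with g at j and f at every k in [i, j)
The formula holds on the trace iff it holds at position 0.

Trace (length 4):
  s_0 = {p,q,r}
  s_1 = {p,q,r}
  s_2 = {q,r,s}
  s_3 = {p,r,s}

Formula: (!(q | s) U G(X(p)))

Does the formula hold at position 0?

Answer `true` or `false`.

s_0={p,q,r}: (!(q | s) U G(X(p)))=False !(q | s)=False (q | s)=True q=True s=False G(X(p))=False X(p)=True p=True
s_1={p,q,r}: (!(q | s) U G(X(p)))=False !(q | s)=False (q | s)=True q=True s=False G(X(p))=False X(p)=False p=True
s_2={q,r,s}: (!(q | s) U G(X(p)))=False !(q | s)=False (q | s)=True q=True s=True G(X(p))=False X(p)=True p=False
s_3={p,r,s}: (!(q | s) U G(X(p)))=False !(q | s)=False (q | s)=True q=False s=True G(X(p))=False X(p)=False p=True

Answer: false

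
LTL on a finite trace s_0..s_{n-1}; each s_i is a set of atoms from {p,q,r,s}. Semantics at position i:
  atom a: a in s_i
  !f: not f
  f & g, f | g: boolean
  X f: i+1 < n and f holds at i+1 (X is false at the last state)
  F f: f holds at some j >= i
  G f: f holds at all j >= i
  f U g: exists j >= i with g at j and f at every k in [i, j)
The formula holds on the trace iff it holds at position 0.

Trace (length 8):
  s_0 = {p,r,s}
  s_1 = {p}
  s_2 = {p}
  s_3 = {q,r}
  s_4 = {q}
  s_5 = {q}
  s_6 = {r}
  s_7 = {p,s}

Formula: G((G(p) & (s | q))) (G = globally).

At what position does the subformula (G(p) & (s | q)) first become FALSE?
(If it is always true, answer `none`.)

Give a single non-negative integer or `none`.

Answer: 0

Derivation:
s_0={p,r,s}: (G(p) & (s | q))=False G(p)=False p=True (s | q)=True s=True q=False
s_1={p}: (G(p) & (s | q))=False G(p)=False p=True (s | q)=False s=False q=False
s_2={p}: (G(p) & (s | q))=False G(p)=False p=True (s | q)=False s=False q=False
s_3={q,r}: (G(p) & (s | q))=False G(p)=False p=False (s | q)=True s=False q=True
s_4={q}: (G(p) & (s | q))=False G(p)=False p=False (s | q)=True s=False q=True
s_5={q}: (G(p) & (s | q))=False G(p)=False p=False (s | q)=True s=False q=True
s_6={r}: (G(p) & (s | q))=False G(p)=False p=False (s | q)=False s=False q=False
s_7={p,s}: (G(p) & (s | q))=True G(p)=True p=True (s | q)=True s=True q=False
G((G(p) & (s | q))) holds globally = False
First violation at position 0.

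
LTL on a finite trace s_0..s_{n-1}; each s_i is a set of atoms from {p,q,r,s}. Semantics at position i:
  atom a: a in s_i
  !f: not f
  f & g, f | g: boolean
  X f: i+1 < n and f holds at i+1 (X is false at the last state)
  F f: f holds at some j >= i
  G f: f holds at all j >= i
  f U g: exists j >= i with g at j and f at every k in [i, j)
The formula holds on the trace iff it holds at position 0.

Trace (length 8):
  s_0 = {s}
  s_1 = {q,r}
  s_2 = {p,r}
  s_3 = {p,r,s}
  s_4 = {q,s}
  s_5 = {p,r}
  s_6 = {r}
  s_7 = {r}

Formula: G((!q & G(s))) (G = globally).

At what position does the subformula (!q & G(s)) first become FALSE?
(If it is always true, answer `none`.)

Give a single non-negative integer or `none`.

Answer: 0

Derivation:
s_0={s}: (!q & G(s))=False !q=True q=False G(s)=False s=True
s_1={q,r}: (!q & G(s))=False !q=False q=True G(s)=False s=False
s_2={p,r}: (!q & G(s))=False !q=True q=False G(s)=False s=False
s_3={p,r,s}: (!q & G(s))=False !q=True q=False G(s)=False s=True
s_4={q,s}: (!q & G(s))=False !q=False q=True G(s)=False s=True
s_5={p,r}: (!q & G(s))=False !q=True q=False G(s)=False s=False
s_6={r}: (!q & G(s))=False !q=True q=False G(s)=False s=False
s_7={r}: (!q & G(s))=False !q=True q=False G(s)=False s=False
G((!q & G(s))) holds globally = False
First violation at position 0.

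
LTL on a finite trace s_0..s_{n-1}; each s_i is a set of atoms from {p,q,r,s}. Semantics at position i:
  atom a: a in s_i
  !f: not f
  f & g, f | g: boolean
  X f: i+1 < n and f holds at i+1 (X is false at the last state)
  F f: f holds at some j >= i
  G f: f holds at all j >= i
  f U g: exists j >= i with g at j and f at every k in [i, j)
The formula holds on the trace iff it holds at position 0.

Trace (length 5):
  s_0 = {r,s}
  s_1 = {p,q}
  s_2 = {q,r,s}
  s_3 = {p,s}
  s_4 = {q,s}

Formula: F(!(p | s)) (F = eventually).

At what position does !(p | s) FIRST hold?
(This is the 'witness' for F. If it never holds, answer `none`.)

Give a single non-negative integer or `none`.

s_0={r,s}: !(p | s)=False (p | s)=True p=False s=True
s_1={p,q}: !(p | s)=False (p | s)=True p=True s=False
s_2={q,r,s}: !(p | s)=False (p | s)=True p=False s=True
s_3={p,s}: !(p | s)=False (p | s)=True p=True s=True
s_4={q,s}: !(p | s)=False (p | s)=True p=False s=True
F(!(p | s)) does not hold (no witness exists).

Answer: none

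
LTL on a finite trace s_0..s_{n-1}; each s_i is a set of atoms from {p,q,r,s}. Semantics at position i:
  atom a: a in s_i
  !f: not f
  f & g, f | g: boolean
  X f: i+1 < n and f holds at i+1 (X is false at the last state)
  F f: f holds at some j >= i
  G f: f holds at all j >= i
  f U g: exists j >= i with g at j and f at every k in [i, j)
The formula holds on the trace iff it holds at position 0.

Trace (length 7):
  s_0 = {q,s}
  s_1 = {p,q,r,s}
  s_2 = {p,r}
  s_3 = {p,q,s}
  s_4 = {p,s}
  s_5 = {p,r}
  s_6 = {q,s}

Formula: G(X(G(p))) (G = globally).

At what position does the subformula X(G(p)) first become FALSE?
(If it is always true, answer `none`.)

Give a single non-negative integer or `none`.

Answer: 0

Derivation:
s_0={q,s}: X(G(p))=False G(p)=False p=False
s_1={p,q,r,s}: X(G(p))=False G(p)=False p=True
s_2={p,r}: X(G(p))=False G(p)=False p=True
s_3={p,q,s}: X(G(p))=False G(p)=False p=True
s_4={p,s}: X(G(p))=False G(p)=False p=True
s_5={p,r}: X(G(p))=False G(p)=False p=True
s_6={q,s}: X(G(p))=False G(p)=False p=False
G(X(G(p))) holds globally = False
First violation at position 0.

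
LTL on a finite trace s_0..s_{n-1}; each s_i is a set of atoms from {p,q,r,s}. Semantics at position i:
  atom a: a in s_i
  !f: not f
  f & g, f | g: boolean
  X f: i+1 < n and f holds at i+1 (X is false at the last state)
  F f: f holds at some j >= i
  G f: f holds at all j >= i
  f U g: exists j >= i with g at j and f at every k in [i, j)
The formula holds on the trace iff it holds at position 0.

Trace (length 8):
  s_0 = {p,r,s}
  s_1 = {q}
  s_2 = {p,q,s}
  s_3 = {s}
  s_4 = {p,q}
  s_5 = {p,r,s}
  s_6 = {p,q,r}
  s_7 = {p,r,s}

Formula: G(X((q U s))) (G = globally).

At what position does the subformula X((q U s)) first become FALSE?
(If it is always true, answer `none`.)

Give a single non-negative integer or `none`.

Answer: 7

Derivation:
s_0={p,r,s}: X((q U s))=True (q U s)=True q=False s=True
s_1={q}: X((q U s))=True (q U s)=True q=True s=False
s_2={p,q,s}: X((q U s))=True (q U s)=True q=True s=True
s_3={s}: X((q U s))=True (q U s)=True q=False s=True
s_4={p,q}: X((q U s))=True (q U s)=True q=True s=False
s_5={p,r,s}: X((q U s))=True (q U s)=True q=False s=True
s_6={p,q,r}: X((q U s))=True (q U s)=True q=True s=False
s_7={p,r,s}: X((q U s))=False (q U s)=True q=False s=True
G(X((q U s))) holds globally = False
First violation at position 7.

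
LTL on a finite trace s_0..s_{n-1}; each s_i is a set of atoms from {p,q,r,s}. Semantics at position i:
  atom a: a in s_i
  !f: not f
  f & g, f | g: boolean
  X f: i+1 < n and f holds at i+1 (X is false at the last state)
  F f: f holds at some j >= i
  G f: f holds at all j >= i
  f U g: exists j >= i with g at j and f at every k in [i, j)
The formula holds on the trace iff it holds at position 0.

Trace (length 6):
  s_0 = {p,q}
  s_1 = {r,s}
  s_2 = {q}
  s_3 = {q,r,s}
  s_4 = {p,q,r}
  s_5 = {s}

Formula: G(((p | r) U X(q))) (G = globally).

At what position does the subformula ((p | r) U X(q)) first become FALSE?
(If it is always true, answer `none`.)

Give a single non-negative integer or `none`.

Answer: 4

Derivation:
s_0={p,q}: ((p | r) U X(q))=True (p | r)=True p=True r=False X(q)=False q=True
s_1={r,s}: ((p | r) U X(q))=True (p | r)=True p=False r=True X(q)=True q=False
s_2={q}: ((p | r) U X(q))=True (p | r)=False p=False r=False X(q)=True q=True
s_3={q,r,s}: ((p | r) U X(q))=True (p | r)=True p=False r=True X(q)=True q=True
s_4={p,q,r}: ((p | r) U X(q))=False (p | r)=True p=True r=True X(q)=False q=True
s_5={s}: ((p | r) U X(q))=False (p | r)=False p=False r=False X(q)=False q=False
G(((p | r) U X(q))) holds globally = False
First violation at position 4.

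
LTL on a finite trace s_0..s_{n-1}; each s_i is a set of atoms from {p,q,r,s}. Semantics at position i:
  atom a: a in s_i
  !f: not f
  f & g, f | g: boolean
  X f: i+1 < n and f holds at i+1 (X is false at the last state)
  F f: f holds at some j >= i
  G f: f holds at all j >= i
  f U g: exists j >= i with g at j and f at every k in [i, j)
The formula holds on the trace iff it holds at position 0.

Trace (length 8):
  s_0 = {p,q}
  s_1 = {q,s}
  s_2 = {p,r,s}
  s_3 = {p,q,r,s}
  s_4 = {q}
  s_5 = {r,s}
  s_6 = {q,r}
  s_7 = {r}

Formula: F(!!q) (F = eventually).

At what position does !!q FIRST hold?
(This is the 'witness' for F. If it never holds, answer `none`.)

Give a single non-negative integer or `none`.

Answer: 0

Derivation:
s_0={p,q}: !!q=True !q=False q=True
s_1={q,s}: !!q=True !q=False q=True
s_2={p,r,s}: !!q=False !q=True q=False
s_3={p,q,r,s}: !!q=True !q=False q=True
s_4={q}: !!q=True !q=False q=True
s_5={r,s}: !!q=False !q=True q=False
s_6={q,r}: !!q=True !q=False q=True
s_7={r}: !!q=False !q=True q=False
F(!!q) holds; first witness at position 0.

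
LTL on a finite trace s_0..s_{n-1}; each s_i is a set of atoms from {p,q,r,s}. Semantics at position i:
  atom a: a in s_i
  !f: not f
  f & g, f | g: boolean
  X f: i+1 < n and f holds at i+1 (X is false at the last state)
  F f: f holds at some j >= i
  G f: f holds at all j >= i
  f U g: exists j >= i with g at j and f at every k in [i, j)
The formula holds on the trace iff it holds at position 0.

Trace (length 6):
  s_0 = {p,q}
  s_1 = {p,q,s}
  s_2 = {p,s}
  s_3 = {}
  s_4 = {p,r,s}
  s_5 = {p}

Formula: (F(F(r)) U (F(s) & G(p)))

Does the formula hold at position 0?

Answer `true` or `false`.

s_0={p,q}: (F(F(r)) U (F(s) & G(p)))=True F(F(r))=True F(r)=True r=False (F(s) & G(p))=False F(s)=True s=False G(p)=False p=True
s_1={p,q,s}: (F(F(r)) U (F(s) & G(p)))=True F(F(r))=True F(r)=True r=False (F(s) & G(p))=False F(s)=True s=True G(p)=False p=True
s_2={p,s}: (F(F(r)) U (F(s) & G(p)))=True F(F(r))=True F(r)=True r=False (F(s) & G(p))=False F(s)=True s=True G(p)=False p=True
s_3={}: (F(F(r)) U (F(s) & G(p)))=True F(F(r))=True F(r)=True r=False (F(s) & G(p))=False F(s)=True s=False G(p)=False p=False
s_4={p,r,s}: (F(F(r)) U (F(s) & G(p)))=True F(F(r))=True F(r)=True r=True (F(s) & G(p))=True F(s)=True s=True G(p)=True p=True
s_5={p}: (F(F(r)) U (F(s) & G(p)))=False F(F(r))=False F(r)=False r=False (F(s) & G(p))=False F(s)=False s=False G(p)=True p=True

Answer: true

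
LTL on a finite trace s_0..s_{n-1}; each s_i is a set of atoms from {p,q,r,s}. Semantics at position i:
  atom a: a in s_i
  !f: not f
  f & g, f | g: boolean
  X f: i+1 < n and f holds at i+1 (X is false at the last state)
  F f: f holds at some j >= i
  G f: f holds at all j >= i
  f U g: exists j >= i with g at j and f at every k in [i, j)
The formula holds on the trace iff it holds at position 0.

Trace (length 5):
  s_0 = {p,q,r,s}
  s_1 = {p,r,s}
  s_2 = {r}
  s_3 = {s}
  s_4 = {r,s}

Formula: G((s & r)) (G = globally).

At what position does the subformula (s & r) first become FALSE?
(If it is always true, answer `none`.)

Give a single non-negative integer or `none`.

s_0={p,q,r,s}: (s & r)=True s=True r=True
s_1={p,r,s}: (s & r)=True s=True r=True
s_2={r}: (s & r)=False s=False r=True
s_3={s}: (s & r)=False s=True r=False
s_4={r,s}: (s & r)=True s=True r=True
G((s & r)) holds globally = False
First violation at position 2.

Answer: 2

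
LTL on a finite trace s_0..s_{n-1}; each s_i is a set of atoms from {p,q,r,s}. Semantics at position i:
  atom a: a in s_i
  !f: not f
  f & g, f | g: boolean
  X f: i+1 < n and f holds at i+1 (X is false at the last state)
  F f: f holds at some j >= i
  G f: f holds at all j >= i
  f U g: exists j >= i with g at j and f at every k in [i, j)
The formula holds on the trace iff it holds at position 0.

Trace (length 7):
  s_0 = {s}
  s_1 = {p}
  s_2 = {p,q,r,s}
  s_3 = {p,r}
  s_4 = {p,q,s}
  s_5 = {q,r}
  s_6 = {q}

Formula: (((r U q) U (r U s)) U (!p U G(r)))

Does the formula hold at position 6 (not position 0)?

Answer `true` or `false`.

Answer: false

Derivation:
s_0={s}: (((r U q) U (r U s)) U (!p U G(r)))=False ((r U q) U (r U s))=True (r U q)=False r=False q=False (r U s)=True s=True (!p U G(r))=False !p=True p=False G(r)=False
s_1={p}: (((r U q) U (r U s)) U (!p U G(r)))=False ((r U q) U (r U s))=False (r U q)=False r=False q=False (r U s)=False s=False (!p U G(r))=False !p=False p=True G(r)=False
s_2={p,q,r,s}: (((r U q) U (r U s)) U (!p U G(r)))=False ((r U q) U (r U s))=True (r U q)=True r=True q=True (r U s)=True s=True (!p U G(r))=False !p=False p=True G(r)=False
s_3={p,r}: (((r U q) U (r U s)) U (!p U G(r)))=False ((r U q) U (r U s))=True (r U q)=True r=True q=False (r U s)=True s=False (!p U G(r))=False !p=False p=True G(r)=False
s_4={p,q,s}: (((r U q) U (r U s)) U (!p U G(r)))=False ((r U q) U (r U s))=True (r U q)=True r=False q=True (r U s)=True s=True (!p U G(r))=False !p=False p=True G(r)=False
s_5={q,r}: (((r U q) U (r U s)) U (!p U G(r)))=False ((r U q) U (r U s))=False (r U q)=True r=True q=True (r U s)=False s=False (!p U G(r))=False !p=True p=False G(r)=False
s_6={q}: (((r U q) U (r U s)) U (!p U G(r)))=False ((r U q) U (r U s))=False (r U q)=True r=False q=True (r U s)=False s=False (!p U G(r))=False !p=True p=False G(r)=False
Evaluating at position 6: result = False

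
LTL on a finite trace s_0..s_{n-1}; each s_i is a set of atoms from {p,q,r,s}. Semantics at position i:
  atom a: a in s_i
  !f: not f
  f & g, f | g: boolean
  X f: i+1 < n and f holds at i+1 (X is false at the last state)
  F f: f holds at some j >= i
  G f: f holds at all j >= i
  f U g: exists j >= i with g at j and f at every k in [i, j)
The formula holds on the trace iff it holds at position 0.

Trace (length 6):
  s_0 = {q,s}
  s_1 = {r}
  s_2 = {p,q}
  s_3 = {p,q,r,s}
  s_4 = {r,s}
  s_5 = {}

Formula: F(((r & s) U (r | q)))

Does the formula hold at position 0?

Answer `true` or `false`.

Answer: true

Derivation:
s_0={q,s}: F(((r & s) U (r | q)))=True ((r & s) U (r | q))=True (r & s)=False r=False s=True (r | q)=True q=True
s_1={r}: F(((r & s) U (r | q)))=True ((r & s) U (r | q))=True (r & s)=False r=True s=False (r | q)=True q=False
s_2={p,q}: F(((r & s) U (r | q)))=True ((r & s) U (r | q))=True (r & s)=False r=False s=False (r | q)=True q=True
s_3={p,q,r,s}: F(((r & s) U (r | q)))=True ((r & s) U (r | q))=True (r & s)=True r=True s=True (r | q)=True q=True
s_4={r,s}: F(((r & s) U (r | q)))=True ((r & s) U (r | q))=True (r & s)=True r=True s=True (r | q)=True q=False
s_5={}: F(((r & s) U (r | q)))=False ((r & s) U (r | q))=False (r & s)=False r=False s=False (r | q)=False q=False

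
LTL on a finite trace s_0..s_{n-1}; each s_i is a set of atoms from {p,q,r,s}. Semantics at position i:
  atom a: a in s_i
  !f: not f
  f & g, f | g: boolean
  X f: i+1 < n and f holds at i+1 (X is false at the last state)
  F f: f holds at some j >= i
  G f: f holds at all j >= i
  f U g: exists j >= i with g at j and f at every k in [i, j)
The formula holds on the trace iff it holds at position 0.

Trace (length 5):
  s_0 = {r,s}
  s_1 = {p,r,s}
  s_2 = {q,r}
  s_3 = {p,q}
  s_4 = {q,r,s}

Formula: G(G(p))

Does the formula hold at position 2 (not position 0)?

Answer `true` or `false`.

Answer: false

Derivation:
s_0={r,s}: G(G(p))=False G(p)=False p=False
s_1={p,r,s}: G(G(p))=False G(p)=False p=True
s_2={q,r}: G(G(p))=False G(p)=False p=False
s_3={p,q}: G(G(p))=False G(p)=False p=True
s_4={q,r,s}: G(G(p))=False G(p)=False p=False
Evaluating at position 2: result = False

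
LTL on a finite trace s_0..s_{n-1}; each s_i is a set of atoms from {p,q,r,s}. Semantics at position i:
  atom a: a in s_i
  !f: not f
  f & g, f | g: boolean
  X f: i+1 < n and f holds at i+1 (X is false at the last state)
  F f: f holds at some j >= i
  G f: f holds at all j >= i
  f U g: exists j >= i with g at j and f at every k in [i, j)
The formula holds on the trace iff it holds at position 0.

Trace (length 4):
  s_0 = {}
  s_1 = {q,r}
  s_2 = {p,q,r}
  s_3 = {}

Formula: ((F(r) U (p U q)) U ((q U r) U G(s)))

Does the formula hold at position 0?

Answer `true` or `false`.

Answer: false

Derivation:
s_0={}: ((F(r) U (p U q)) U ((q U r) U G(s)))=False (F(r) U (p U q))=True F(r)=True r=False (p U q)=False p=False q=False ((q U r) U G(s))=False (q U r)=False G(s)=False s=False
s_1={q,r}: ((F(r) U (p U q)) U ((q U r) U G(s)))=False (F(r) U (p U q))=True F(r)=True r=True (p U q)=True p=False q=True ((q U r) U G(s))=False (q U r)=True G(s)=False s=False
s_2={p,q,r}: ((F(r) U (p U q)) U ((q U r) U G(s)))=False (F(r) U (p U q))=True F(r)=True r=True (p U q)=True p=True q=True ((q U r) U G(s))=False (q U r)=True G(s)=False s=False
s_3={}: ((F(r) U (p U q)) U ((q U r) U G(s)))=False (F(r) U (p U q))=False F(r)=False r=False (p U q)=False p=False q=False ((q U r) U G(s))=False (q U r)=False G(s)=False s=False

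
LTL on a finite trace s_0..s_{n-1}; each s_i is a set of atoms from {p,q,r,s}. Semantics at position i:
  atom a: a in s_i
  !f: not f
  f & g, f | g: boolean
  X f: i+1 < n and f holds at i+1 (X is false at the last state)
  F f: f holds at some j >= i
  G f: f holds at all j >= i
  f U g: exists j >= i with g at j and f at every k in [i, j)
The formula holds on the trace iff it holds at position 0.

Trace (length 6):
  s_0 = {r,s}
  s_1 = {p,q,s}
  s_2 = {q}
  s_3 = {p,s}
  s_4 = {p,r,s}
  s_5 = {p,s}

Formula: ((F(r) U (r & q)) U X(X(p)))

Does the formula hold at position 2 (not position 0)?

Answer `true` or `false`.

Answer: true

Derivation:
s_0={r,s}: ((F(r) U (r & q)) U X(X(p)))=False (F(r) U (r & q))=False F(r)=True r=True (r & q)=False q=False X(X(p))=False X(p)=True p=False
s_1={p,q,s}: ((F(r) U (r & q)) U X(X(p)))=True (F(r) U (r & q))=False F(r)=True r=False (r & q)=False q=True X(X(p))=True X(p)=False p=True
s_2={q}: ((F(r) U (r & q)) U X(X(p)))=True (F(r) U (r & q))=False F(r)=True r=False (r & q)=False q=True X(X(p))=True X(p)=True p=False
s_3={p,s}: ((F(r) U (r & q)) U X(X(p)))=True (F(r) U (r & q))=False F(r)=True r=False (r & q)=False q=False X(X(p))=True X(p)=True p=True
s_4={p,r,s}: ((F(r) U (r & q)) U X(X(p)))=False (F(r) U (r & q))=False F(r)=True r=True (r & q)=False q=False X(X(p))=False X(p)=True p=True
s_5={p,s}: ((F(r) U (r & q)) U X(X(p)))=False (F(r) U (r & q))=False F(r)=False r=False (r & q)=False q=False X(X(p))=False X(p)=False p=True
Evaluating at position 2: result = True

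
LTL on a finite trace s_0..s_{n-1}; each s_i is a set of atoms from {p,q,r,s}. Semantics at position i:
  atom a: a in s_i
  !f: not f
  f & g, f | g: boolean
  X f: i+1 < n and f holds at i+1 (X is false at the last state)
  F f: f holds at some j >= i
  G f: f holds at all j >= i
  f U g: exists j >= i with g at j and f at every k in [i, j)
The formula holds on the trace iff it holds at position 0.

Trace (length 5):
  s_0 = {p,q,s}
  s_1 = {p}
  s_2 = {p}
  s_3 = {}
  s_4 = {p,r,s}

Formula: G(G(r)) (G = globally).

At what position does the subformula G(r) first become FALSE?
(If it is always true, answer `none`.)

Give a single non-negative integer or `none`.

Answer: 0

Derivation:
s_0={p,q,s}: G(r)=False r=False
s_1={p}: G(r)=False r=False
s_2={p}: G(r)=False r=False
s_3={}: G(r)=False r=False
s_4={p,r,s}: G(r)=True r=True
G(G(r)) holds globally = False
First violation at position 0.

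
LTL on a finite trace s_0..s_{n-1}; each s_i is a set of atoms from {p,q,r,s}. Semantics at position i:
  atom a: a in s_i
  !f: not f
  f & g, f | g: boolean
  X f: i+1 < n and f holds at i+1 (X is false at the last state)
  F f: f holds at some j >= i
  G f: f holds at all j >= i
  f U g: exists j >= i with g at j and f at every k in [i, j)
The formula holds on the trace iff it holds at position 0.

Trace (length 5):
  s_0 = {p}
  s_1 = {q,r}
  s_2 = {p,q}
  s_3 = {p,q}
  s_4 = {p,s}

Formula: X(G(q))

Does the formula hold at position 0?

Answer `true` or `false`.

Answer: false

Derivation:
s_0={p}: X(G(q))=False G(q)=False q=False
s_1={q,r}: X(G(q))=False G(q)=False q=True
s_2={p,q}: X(G(q))=False G(q)=False q=True
s_3={p,q}: X(G(q))=False G(q)=False q=True
s_4={p,s}: X(G(q))=False G(q)=False q=False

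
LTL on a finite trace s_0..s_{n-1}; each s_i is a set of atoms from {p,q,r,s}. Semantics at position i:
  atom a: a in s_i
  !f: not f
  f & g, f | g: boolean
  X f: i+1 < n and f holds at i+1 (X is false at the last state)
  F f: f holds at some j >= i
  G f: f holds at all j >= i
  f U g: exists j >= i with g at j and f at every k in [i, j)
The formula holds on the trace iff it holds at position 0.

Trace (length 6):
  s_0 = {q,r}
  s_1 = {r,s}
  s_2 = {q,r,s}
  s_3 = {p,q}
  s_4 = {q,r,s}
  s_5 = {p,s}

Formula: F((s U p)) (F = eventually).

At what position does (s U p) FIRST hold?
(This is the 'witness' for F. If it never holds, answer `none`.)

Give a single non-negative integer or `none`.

Answer: 1

Derivation:
s_0={q,r}: (s U p)=False s=False p=False
s_1={r,s}: (s U p)=True s=True p=False
s_2={q,r,s}: (s U p)=True s=True p=False
s_3={p,q}: (s U p)=True s=False p=True
s_4={q,r,s}: (s U p)=True s=True p=False
s_5={p,s}: (s U p)=True s=True p=True
F((s U p)) holds; first witness at position 1.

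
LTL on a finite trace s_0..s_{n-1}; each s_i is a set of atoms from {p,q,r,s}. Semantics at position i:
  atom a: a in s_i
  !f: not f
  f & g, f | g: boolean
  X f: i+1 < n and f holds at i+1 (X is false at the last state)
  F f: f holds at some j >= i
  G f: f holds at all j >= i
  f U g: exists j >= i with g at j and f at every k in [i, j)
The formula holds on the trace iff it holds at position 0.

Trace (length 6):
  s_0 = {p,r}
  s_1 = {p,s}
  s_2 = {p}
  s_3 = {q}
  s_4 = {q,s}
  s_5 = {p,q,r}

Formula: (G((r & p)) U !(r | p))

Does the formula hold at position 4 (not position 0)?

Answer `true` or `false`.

Answer: true

Derivation:
s_0={p,r}: (G((r & p)) U !(r | p))=False G((r & p))=False (r & p)=True r=True p=True !(r | p)=False (r | p)=True
s_1={p,s}: (G((r & p)) U !(r | p))=False G((r & p))=False (r & p)=False r=False p=True !(r | p)=False (r | p)=True
s_2={p}: (G((r & p)) U !(r | p))=False G((r & p))=False (r & p)=False r=False p=True !(r | p)=False (r | p)=True
s_3={q}: (G((r & p)) U !(r | p))=True G((r & p))=False (r & p)=False r=False p=False !(r | p)=True (r | p)=False
s_4={q,s}: (G((r & p)) U !(r | p))=True G((r & p))=False (r & p)=False r=False p=False !(r | p)=True (r | p)=False
s_5={p,q,r}: (G((r & p)) U !(r | p))=False G((r & p))=True (r & p)=True r=True p=True !(r | p)=False (r | p)=True
Evaluating at position 4: result = True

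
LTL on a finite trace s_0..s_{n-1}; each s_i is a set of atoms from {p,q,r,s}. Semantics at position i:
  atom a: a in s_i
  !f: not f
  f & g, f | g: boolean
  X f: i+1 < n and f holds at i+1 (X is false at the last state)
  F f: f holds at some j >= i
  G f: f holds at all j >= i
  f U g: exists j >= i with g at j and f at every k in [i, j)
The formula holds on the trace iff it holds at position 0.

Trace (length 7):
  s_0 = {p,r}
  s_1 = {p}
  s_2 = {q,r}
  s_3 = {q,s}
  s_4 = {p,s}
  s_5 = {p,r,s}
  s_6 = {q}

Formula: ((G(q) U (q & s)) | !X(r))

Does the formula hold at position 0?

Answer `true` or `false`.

Answer: true

Derivation:
s_0={p,r}: ((G(q) U (q & s)) | !X(r))=True (G(q) U (q & s))=False G(q)=False q=False (q & s)=False s=False !X(r)=True X(r)=False r=True
s_1={p}: ((G(q) U (q & s)) | !X(r))=False (G(q) U (q & s))=False G(q)=False q=False (q & s)=False s=False !X(r)=False X(r)=True r=False
s_2={q,r}: ((G(q) U (q & s)) | !X(r))=True (G(q) U (q & s))=False G(q)=False q=True (q & s)=False s=False !X(r)=True X(r)=False r=True
s_3={q,s}: ((G(q) U (q & s)) | !X(r))=True (G(q) U (q & s))=True G(q)=False q=True (q & s)=True s=True !X(r)=True X(r)=False r=False
s_4={p,s}: ((G(q) U (q & s)) | !X(r))=False (G(q) U (q & s))=False G(q)=False q=False (q & s)=False s=True !X(r)=False X(r)=True r=False
s_5={p,r,s}: ((G(q) U (q & s)) | !X(r))=True (G(q) U (q & s))=False G(q)=False q=False (q & s)=False s=True !X(r)=True X(r)=False r=True
s_6={q}: ((G(q) U (q & s)) | !X(r))=True (G(q) U (q & s))=False G(q)=True q=True (q & s)=False s=False !X(r)=True X(r)=False r=False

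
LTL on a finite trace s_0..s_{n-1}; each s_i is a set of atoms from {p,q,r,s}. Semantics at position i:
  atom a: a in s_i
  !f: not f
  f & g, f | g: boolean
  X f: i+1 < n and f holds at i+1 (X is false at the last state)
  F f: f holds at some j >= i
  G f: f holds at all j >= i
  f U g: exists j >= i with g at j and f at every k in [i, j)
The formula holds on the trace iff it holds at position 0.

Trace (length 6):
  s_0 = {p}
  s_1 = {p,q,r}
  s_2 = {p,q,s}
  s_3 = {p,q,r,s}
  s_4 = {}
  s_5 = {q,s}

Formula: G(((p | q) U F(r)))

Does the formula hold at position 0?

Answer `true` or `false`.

s_0={p}: G(((p | q) U F(r)))=False ((p | q) U F(r))=True (p | q)=True p=True q=False F(r)=True r=False
s_1={p,q,r}: G(((p | q) U F(r)))=False ((p | q) U F(r))=True (p | q)=True p=True q=True F(r)=True r=True
s_2={p,q,s}: G(((p | q) U F(r)))=False ((p | q) U F(r))=True (p | q)=True p=True q=True F(r)=True r=False
s_3={p,q,r,s}: G(((p | q) U F(r)))=False ((p | q) U F(r))=True (p | q)=True p=True q=True F(r)=True r=True
s_4={}: G(((p | q) U F(r)))=False ((p | q) U F(r))=False (p | q)=False p=False q=False F(r)=False r=False
s_5={q,s}: G(((p | q) U F(r)))=False ((p | q) U F(r))=False (p | q)=True p=False q=True F(r)=False r=False

Answer: false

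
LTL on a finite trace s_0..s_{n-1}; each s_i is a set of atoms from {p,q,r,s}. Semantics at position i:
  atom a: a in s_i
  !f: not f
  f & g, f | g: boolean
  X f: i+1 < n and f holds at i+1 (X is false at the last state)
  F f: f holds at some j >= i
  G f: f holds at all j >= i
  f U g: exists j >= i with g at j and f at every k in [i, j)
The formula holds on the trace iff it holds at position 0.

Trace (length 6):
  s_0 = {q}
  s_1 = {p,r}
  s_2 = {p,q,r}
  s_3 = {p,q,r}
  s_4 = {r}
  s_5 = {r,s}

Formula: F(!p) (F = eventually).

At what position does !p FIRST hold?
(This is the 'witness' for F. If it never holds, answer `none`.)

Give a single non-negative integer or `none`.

s_0={q}: !p=True p=False
s_1={p,r}: !p=False p=True
s_2={p,q,r}: !p=False p=True
s_3={p,q,r}: !p=False p=True
s_4={r}: !p=True p=False
s_5={r,s}: !p=True p=False
F(!p) holds; first witness at position 0.

Answer: 0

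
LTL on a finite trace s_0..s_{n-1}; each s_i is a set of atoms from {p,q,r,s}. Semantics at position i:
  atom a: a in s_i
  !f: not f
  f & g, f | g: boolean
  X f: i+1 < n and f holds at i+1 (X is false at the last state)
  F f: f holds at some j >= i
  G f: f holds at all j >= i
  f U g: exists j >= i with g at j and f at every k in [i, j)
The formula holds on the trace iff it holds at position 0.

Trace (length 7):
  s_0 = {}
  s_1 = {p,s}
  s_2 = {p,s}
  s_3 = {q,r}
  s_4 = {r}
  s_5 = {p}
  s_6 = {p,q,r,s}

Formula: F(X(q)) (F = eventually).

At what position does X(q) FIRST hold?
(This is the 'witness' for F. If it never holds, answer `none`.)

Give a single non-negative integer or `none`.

s_0={}: X(q)=False q=False
s_1={p,s}: X(q)=False q=False
s_2={p,s}: X(q)=True q=False
s_3={q,r}: X(q)=False q=True
s_4={r}: X(q)=False q=False
s_5={p}: X(q)=True q=False
s_6={p,q,r,s}: X(q)=False q=True
F(X(q)) holds; first witness at position 2.

Answer: 2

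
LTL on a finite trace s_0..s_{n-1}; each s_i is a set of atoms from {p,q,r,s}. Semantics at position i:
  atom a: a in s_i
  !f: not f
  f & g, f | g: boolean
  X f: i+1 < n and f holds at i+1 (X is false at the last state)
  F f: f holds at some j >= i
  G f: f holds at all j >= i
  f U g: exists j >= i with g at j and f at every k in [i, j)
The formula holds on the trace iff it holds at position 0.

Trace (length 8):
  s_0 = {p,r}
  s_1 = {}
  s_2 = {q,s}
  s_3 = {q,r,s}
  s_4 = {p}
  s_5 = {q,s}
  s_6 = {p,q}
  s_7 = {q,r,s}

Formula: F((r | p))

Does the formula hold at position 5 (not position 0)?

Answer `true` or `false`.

Answer: true

Derivation:
s_0={p,r}: F((r | p))=True (r | p)=True r=True p=True
s_1={}: F((r | p))=True (r | p)=False r=False p=False
s_2={q,s}: F((r | p))=True (r | p)=False r=False p=False
s_3={q,r,s}: F((r | p))=True (r | p)=True r=True p=False
s_4={p}: F((r | p))=True (r | p)=True r=False p=True
s_5={q,s}: F((r | p))=True (r | p)=False r=False p=False
s_6={p,q}: F((r | p))=True (r | p)=True r=False p=True
s_7={q,r,s}: F((r | p))=True (r | p)=True r=True p=False
Evaluating at position 5: result = True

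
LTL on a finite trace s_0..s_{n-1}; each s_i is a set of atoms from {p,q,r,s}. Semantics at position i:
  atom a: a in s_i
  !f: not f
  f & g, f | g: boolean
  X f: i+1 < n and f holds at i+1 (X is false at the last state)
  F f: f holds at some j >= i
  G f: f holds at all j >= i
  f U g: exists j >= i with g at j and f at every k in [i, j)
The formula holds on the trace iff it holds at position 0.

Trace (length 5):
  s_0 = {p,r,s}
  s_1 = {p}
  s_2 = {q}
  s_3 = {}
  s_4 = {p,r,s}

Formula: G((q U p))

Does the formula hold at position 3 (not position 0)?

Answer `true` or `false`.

s_0={p,r,s}: G((q U p))=False (q U p)=True q=False p=True
s_1={p}: G((q U p))=False (q U p)=True q=False p=True
s_2={q}: G((q U p))=False (q U p)=False q=True p=False
s_3={}: G((q U p))=False (q U p)=False q=False p=False
s_4={p,r,s}: G((q U p))=True (q U p)=True q=False p=True
Evaluating at position 3: result = False

Answer: false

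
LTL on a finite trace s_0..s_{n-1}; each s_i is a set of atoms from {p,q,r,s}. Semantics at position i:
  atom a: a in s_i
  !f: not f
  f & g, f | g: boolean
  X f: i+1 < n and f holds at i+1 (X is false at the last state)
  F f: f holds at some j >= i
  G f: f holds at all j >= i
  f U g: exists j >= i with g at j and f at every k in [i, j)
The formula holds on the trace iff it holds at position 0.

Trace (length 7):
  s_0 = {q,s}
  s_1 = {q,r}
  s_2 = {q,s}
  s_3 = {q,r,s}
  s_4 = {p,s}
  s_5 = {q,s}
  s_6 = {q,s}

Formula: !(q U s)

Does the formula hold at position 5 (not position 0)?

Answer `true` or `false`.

s_0={q,s}: !(q U s)=False (q U s)=True q=True s=True
s_1={q,r}: !(q U s)=False (q U s)=True q=True s=False
s_2={q,s}: !(q U s)=False (q U s)=True q=True s=True
s_3={q,r,s}: !(q U s)=False (q U s)=True q=True s=True
s_4={p,s}: !(q U s)=False (q U s)=True q=False s=True
s_5={q,s}: !(q U s)=False (q U s)=True q=True s=True
s_6={q,s}: !(q U s)=False (q U s)=True q=True s=True
Evaluating at position 5: result = False

Answer: false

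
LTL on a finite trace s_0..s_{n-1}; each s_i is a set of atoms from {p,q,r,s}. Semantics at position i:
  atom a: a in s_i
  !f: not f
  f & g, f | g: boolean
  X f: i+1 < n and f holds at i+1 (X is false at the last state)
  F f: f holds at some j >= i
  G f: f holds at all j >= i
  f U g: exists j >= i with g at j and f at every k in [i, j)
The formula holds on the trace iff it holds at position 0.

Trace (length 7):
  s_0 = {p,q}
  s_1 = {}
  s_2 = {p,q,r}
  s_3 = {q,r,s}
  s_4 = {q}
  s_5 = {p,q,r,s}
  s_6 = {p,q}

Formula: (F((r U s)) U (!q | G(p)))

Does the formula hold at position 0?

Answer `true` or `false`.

s_0={p,q}: (F((r U s)) U (!q | G(p)))=True F((r U s))=True (r U s)=False r=False s=False (!q | G(p))=False !q=False q=True G(p)=False p=True
s_1={}: (F((r U s)) U (!q | G(p)))=True F((r U s))=True (r U s)=False r=False s=False (!q | G(p))=True !q=True q=False G(p)=False p=False
s_2={p,q,r}: (F((r U s)) U (!q | G(p)))=True F((r U s))=True (r U s)=True r=True s=False (!q | G(p))=False !q=False q=True G(p)=False p=True
s_3={q,r,s}: (F((r U s)) U (!q | G(p)))=True F((r U s))=True (r U s)=True r=True s=True (!q | G(p))=False !q=False q=True G(p)=False p=False
s_4={q}: (F((r U s)) U (!q | G(p)))=True F((r U s))=True (r U s)=False r=False s=False (!q | G(p))=False !q=False q=True G(p)=False p=False
s_5={p,q,r,s}: (F((r U s)) U (!q | G(p)))=True F((r U s))=True (r U s)=True r=True s=True (!q | G(p))=True !q=False q=True G(p)=True p=True
s_6={p,q}: (F((r U s)) U (!q | G(p)))=True F((r U s))=False (r U s)=False r=False s=False (!q | G(p))=True !q=False q=True G(p)=True p=True

Answer: true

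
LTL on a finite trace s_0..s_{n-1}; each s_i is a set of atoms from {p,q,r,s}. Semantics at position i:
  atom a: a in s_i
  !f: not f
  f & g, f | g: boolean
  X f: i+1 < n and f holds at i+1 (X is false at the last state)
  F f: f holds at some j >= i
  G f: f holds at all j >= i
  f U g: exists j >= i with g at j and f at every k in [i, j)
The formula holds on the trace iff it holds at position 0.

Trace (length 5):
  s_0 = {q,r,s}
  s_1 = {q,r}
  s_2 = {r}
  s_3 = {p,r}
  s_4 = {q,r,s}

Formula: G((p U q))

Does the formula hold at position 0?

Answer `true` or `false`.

Answer: false

Derivation:
s_0={q,r,s}: G((p U q))=False (p U q)=True p=False q=True
s_1={q,r}: G((p U q))=False (p U q)=True p=False q=True
s_2={r}: G((p U q))=False (p U q)=False p=False q=False
s_3={p,r}: G((p U q))=True (p U q)=True p=True q=False
s_4={q,r,s}: G((p U q))=True (p U q)=True p=False q=True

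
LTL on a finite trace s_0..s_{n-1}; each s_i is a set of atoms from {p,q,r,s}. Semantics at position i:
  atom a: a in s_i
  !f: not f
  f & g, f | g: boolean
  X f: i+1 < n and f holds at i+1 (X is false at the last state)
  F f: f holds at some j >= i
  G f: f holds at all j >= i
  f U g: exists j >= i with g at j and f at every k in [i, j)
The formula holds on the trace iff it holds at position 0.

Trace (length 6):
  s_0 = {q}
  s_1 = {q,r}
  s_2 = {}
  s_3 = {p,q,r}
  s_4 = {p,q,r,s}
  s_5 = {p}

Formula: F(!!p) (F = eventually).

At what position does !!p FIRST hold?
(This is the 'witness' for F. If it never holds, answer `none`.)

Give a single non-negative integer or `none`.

s_0={q}: !!p=False !p=True p=False
s_1={q,r}: !!p=False !p=True p=False
s_2={}: !!p=False !p=True p=False
s_3={p,q,r}: !!p=True !p=False p=True
s_4={p,q,r,s}: !!p=True !p=False p=True
s_5={p}: !!p=True !p=False p=True
F(!!p) holds; first witness at position 3.

Answer: 3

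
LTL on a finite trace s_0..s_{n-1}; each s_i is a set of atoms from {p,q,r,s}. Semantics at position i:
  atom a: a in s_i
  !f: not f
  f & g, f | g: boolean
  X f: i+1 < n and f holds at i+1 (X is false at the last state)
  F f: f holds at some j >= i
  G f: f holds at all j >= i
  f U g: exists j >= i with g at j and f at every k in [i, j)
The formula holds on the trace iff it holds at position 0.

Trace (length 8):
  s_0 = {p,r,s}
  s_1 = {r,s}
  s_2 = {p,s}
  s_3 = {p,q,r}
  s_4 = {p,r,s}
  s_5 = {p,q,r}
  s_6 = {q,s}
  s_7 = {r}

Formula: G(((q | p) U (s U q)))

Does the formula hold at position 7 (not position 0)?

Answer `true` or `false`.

s_0={p,r,s}: G(((q | p) U (s U q)))=False ((q | p) U (s U q))=True (q | p)=True q=False p=True (s U q)=True s=True
s_1={r,s}: G(((q | p) U (s U q)))=False ((q | p) U (s U q))=True (q | p)=False q=False p=False (s U q)=True s=True
s_2={p,s}: G(((q | p) U (s U q)))=False ((q | p) U (s U q))=True (q | p)=True q=False p=True (s U q)=True s=True
s_3={p,q,r}: G(((q | p) U (s U q)))=False ((q | p) U (s U q))=True (q | p)=True q=True p=True (s U q)=True s=False
s_4={p,r,s}: G(((q | p) U (s U q)))=False ((q | p) U (s U q))=True (q | p)=True q=False p=True (s U q)=True s=True
s_5={p,q,r}: G(((q | p) U (s U q)))=False ((q | p) U (s U q))=True (q | p)=True q=True p=True (s U q)=True s=False
s_6={q,s}: G(((q | p) U (s U q)))=False ((q | p) U (s U q))=True (q | p)=True q=True p=False (s U q)=True s=True
s_7={r}: G(((q | p) U (s U q)))=False ((q | p) U (s U q))=False (q | p)=False q=False p=False (s U q)=False s=False
Evaluating at position 7: result = False

Answer: false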